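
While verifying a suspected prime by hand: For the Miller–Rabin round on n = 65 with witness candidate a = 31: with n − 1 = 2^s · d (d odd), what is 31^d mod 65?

31

n − 1 = 64 = 2^6 · 1, so s = 6 and d = 1.
31^1 mod 65 = 31.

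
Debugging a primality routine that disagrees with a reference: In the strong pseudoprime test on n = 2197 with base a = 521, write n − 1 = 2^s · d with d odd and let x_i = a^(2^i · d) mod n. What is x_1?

79

n − 1 = 2196 = 2^2 · 549, so s = 2 and d = 549.
x_0 = 521^549 mod 2197 = 378.
x_1 = 378^2 mod 2197 = 79.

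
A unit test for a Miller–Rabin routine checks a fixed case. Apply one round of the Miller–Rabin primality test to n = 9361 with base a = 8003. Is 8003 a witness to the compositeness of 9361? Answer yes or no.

no

n − 1 = 9360 = 2^4 · 585, so s = 4 and d = 585.
x_0 = 8003^585 mod 9361 = 9360.
x_0 = 9360 ≡ −1, so 8003 is not a witness.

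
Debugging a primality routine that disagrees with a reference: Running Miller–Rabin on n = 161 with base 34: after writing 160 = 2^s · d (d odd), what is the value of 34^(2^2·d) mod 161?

50

n − 1 = 160 = 2^5 · 5, so s = 5 and d = 5.
By repeated squaring, 34^5 ≡ 97 (mod 161).
x_0 = 97.
x_1 = 97^2 mod 161 = 71.
x_2 = 71^2 mod 161 = 50.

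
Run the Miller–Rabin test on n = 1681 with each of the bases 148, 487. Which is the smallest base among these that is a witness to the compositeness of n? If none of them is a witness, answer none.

n − 1 = 1680 = 2^4 · 105, so s = 4 and d = 105.
Base 148: x_0 = 148^105 mod 1681 = 1680. x_0 = 1680 ≡ −1, so 148 is not a witness.
Base 487: x_0 = 487^105 mod 1681 = 1303. x_0 is neither 1 nor 1680, so continue squaring. x_1 = 1303^2 mod 1681 = 1680. x_1 ≡ −1, so 487 is not a witness.
No listed base is a witness for 1681.

none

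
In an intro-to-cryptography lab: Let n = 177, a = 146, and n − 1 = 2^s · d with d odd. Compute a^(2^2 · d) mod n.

139

n − 1 = 176 = 2^4 · 11, so s = 4 and d = 11.
x_0 = 146^11 mod 177 = 26.
x_1 = 26^2 mod 177 = 145.
x_2 = 145^2 mod 177 = 139.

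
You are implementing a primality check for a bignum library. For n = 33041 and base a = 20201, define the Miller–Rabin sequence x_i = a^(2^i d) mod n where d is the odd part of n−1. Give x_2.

25827

n − 1 = 33040 = 2^4 · 2065, so s = 4 and d = 2065.
x_0 = 20201^2065 mod 33041 = 30561.
x_1 = 30561^2 mod 33041 = 4774.
x_2 = 4774^2 mod 33041 = 25827.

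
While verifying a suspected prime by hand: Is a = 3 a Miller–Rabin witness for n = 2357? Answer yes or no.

no

n − 1 = 2356 = 2^2 · 589, so s = 2 and d = 589.
x_0 = 3^589 mod 2357 = 633.
x_0 is neither 1 nor 2356, so continue squaring.
x_1 = 633^2 mod 2357 = 2356.
x_1 ≡ −1, so 3 is not a witness.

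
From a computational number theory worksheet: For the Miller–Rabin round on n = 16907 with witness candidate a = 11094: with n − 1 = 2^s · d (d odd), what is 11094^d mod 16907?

13075

n − 1 = 16906 = 2^1 · 8453, so s = 1 and d = 8453.
11094^8453 mod 16907 = 13075.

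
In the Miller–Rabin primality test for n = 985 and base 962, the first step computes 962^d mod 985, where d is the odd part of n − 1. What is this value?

698

n − 1 = 984 = 2^3 · 123, so s = 3 and d = 123.
962^123 mod 985 = 698.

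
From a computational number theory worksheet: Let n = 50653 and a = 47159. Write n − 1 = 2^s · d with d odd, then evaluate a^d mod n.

n − 1 = 50652 = 2^2 · 12663, so s = 2 and d = 12663.
By repeated squaring, 47159^12663 ≡ 1257 (mod 50653).

1257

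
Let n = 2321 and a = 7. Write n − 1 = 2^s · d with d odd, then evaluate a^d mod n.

n − 1 = 2320 = 2^4 · 145, so s = 4 and d = 145.
7^145 mod 2321 = 1088.

1088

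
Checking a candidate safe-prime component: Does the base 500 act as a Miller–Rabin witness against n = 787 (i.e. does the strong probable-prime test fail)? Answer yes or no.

no

n − 1 = 786 = 2^1 · 393, so s = 1 and d = 393.
x_0 = 500^393 mod 787 = 786.
x_0 = 786 ≡ −1, so 500 is not a witness.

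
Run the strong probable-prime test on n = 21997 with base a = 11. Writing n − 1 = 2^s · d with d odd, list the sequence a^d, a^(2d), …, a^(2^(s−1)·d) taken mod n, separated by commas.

n − 1 = 21996 = 2^2 · 5499, so s = 2 and d = 5499.
x_0 = 11^5499 mod 21997 = 14821.
x_1 = 14821^2 mod 21997 = 21996.

14821, 21996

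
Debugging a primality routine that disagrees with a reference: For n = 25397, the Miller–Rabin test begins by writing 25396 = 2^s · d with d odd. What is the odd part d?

6349

Halving: 25396 → 12698 → 6349; 6349 is odd.
So 25396 = 2^2 · 6349.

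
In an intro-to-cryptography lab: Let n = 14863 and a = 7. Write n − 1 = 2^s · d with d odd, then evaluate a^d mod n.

n − 1 = 14862 = 2^1 · 7431, so s = 1 and d = 7431.
Repeated squaring mod 14863: 7^1 ≡ 7, 7^2 ≡ 49, 7^4 ≡ 2401, 7^8 ≡ 12820, 7^16 ≡ 12209, 7^32 ≡ 13517, 7^64 ≡ 13293, 7^128 ≡ 12505, 7^256 ≡ 1402, 7^512 ≡ 3688, 7^1024 ≡ 1699, 7^2048 ≡ 3179, 7^4096 ≡ 14064.
7431 = 4096 + 2048 + 1024 + 256 + 4 + 2 + 1, so 7^7431 ≡ 14064·3179·1699·1402·2401·49·7 ≡ 6033 (mod 14863).

6033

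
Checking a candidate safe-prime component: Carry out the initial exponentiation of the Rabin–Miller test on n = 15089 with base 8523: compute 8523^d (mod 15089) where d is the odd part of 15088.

n − 1 = 15088 = 2^4 · 943, so s = 4 and d = 943.
Repeated squaring mod 15089: 8523^1 ≡ 8523, 8523^2 ≡ 3083, 8523^4 ≡ 13908, 8523^8 ≡ 6573, 8523^16 ≡ 4522, 8523^32 ≡ 2889, 8523^64 ≡ 2104, 8523^128 ≡ 5739, 8523^256 ≡ 11923, 8523^512 ≡ 4460.
943 = 512 + 256 + 128 + 32 + 8 + 4 + 2 + 1, so 8523^943 ≡ 4460·11923·5739·2889·6573·13908·3083·8523 ≡ 560 (mod 15089).

560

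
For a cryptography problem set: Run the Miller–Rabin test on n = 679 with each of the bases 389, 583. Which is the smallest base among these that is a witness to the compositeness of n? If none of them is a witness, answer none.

n − 1 = 678 = 2^1 · 339, so s = 1 and d = 339.
Base 389: x_0 = 389^339 mod 679 = 1. x_0 = 1, so 389 is not a witness.
Base 583: x_0 = 583^339 mod 679 = 1. x_0 = 1, so 583 is not a witness.
No listed base is a witness for 679.

none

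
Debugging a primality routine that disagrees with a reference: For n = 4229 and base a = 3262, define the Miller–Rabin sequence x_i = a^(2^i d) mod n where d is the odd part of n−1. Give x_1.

1

n − 1 = 4228 = 2^2 · 1057, so s = 2 and d = 1057.
x_0 = 3262^1057 mod 4229 = 4228.
x_1 = 4228^2 mod 4229 = 1.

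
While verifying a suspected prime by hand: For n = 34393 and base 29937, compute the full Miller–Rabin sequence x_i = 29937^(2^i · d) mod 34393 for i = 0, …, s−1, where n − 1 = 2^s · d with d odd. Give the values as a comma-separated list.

n − 1 = 34392 = 2^3 · 4299, so s = 3 and d = 4299.
x_0 = 29937^4299 mod 34393 = 21168.
x_1 = 21168^2 mod 34393 = 12220.
x_2 = 12220^2 mod 34393 = 28387.

21168, 12220, 28387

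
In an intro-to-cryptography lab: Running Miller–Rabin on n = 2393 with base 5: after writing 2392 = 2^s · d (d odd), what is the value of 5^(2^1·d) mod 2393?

n − 1 = 2392 = 2^3 · 299, so s = 3 and d = 299.
Repeated squaring mod 2393: 5^1 ≡ 5, 5^2 ≡ 25, 5^4 ≡ 625, 5^8 ≡ 566, 5^16 ≡ 2087, 5^32 ≡ 309, 5^64 ≡ 2154, 5^128 ≡ 2082, 5^256 ≡ 1001.
299 = 256 + 32 + 8 + 2 + 1, so 5^299 ≡ 1001·309·566·25·5 ≡ 58 (mod 2393).
x_0 = 58.
x_1 = 58^2 mod 2393 = 971.

971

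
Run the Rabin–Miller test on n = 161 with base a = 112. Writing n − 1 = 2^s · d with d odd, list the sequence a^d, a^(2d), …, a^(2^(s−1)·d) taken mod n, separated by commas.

n − 1 = 160 = 2^5 · 5, so s = 5 and d = 5.
x_0 = 112^5 mod 161 = 56.
x_1 = 56^2 mod 161 = 77.
x_2 = 77^2 mod 161 = 133.
x_3 = 133^2 mod 161 = 140.
x_4 = 140^2 mod 161 = 119.

56, 77, 133, 140, 119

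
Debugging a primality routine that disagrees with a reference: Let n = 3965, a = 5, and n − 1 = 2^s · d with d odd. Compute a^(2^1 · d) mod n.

n − 1 = 3964 = 2^2 · 991, so s = 2 and d = 991.
x_0 = 5^991 mod 3965 = 2140.
x_1 = 2140^2 mod 3965 = 25.

25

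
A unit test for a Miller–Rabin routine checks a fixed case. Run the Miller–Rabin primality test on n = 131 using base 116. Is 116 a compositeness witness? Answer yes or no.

n − 1 = 130 = 2^1 · 65, so s = 1 and d = 65.
x_0 = 116^65 mod 131 = 130.
x_0 = 130 ≡ −1, so 116 is not a witness.

no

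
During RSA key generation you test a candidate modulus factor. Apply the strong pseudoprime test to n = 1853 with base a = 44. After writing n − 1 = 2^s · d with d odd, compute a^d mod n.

n − 1 = 1852 = 2^2 · 463, so s = 2 and d = 463.
44^463 mod 1853 = 726.

726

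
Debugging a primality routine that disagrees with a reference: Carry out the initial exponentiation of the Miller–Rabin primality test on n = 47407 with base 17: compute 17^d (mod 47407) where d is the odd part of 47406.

47406

n − 1 = 47406 = 2^1 · 23703, so s = 1 and d = 23703.
By repeated squaring, 17^23703 ≡ 47406 (mod 47407).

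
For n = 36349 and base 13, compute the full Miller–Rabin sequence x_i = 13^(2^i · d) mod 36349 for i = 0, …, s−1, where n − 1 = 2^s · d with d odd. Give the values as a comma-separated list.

8669, 18178

n − 1 = 36348 = 2^2 · 9087, so s = 2 and d = 9087.
x_0 = 13^9087 mod 36349 = 8669.
x_1 = 8669^2 mod 36349 = 18178.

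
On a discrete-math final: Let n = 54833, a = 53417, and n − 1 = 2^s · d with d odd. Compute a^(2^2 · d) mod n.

n − 1 = 54832 = 2^4 · 3427, so s = 4 and d = 3427.
x_0 = 53417^3427 mod 54833 = 51499.
x_1 = 51499^2 mod 54833 = 39290.
x_2 = 39290^2 mod 54833 = 45484.

45484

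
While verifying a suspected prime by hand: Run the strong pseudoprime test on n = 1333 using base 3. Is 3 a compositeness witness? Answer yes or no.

n − 1 = 1332 = 2^2 · 333, so s = 2 and d = 333.
x_0 = 3^333 mod 1333 = 1298.
x_0 is neither 1 nor 1332, so continue squaring.
x_1 = 1298^2 mod 1333 = 1225.
Reached i = s−1 = 1 without hitting −1: 3 is a Miller–Rabin witness and 1333 is composite.

yes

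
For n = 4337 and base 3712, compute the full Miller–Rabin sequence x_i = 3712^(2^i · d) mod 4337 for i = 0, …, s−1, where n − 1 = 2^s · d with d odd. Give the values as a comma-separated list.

3451, 4336, 1, 1

n − 1 = 4336 = 2^4 · 271, so s = 4 and d = 271.
x_0 = 3712^271 mod 4337 = 3451.
x_1 = 3451^2 mod 4337 = 4336.
x_2 = 4336^2 mod 4337 = 1.
x_3 = 1^2 mod 4337 = 1.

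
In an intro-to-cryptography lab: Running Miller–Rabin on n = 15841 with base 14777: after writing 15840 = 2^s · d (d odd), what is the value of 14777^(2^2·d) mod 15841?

n − 1 = 15840 = 2^5 · 495, so s = 5 and d = 495.
x_0 = 14777^495 mod 15841 = 2107.
x_1 = 2107^2 mod 15841 = 3969.
x_2 = 3969^2 mod 15841 = 7007.

7007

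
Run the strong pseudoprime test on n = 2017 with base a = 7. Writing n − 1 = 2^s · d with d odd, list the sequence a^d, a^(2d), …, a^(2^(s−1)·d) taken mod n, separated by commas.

n − 1 = 2016 = 2^5 · 63, so s = 5 and d = 63.
x_0 = 7^63 mod 2017 = 1326.
x_1 = 1326^2 mod 2017 = 1469.
x_2 = 1469^2 mod 2017 = 1788.
x_3 = 1788^2 mod 2017 = 2016.
x_4 = 2016^2 mod 2017 = 1.

1326, 1469, 1788, 2016, 1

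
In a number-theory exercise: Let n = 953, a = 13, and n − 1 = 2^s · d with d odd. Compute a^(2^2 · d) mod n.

n − 1 = 952 = 2^3 · 119, so s = 3 and d = 119.
x_0 = 13^119 mod 953 = 442.
x_1 = 442^2 mod 953 = 952.
x_2 = 952^2 mod 953 = 1.

1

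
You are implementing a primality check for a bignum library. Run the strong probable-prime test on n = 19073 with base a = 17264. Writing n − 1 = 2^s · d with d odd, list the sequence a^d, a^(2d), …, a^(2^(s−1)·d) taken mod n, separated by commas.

n − 1 = 19072 = 2^7 · 149, so s = 7 and d = 149.
x_0 = 17264^149 mod 19073 = 12003.
x_1 = 12003^2 mod 19073 = 13640.
x_2 = 13640^2 mod 19073 = 11558.
x_3 = 11558^2 mod 19073 = 72.
x_4 = 72^2 mod 19073 = 5184.
x_5 = 5184^2 mod 19073 = 19072.
x_6 = 19072^2 mod 19073 = 1.

12003, 13640, 11558, 72, 5184, 19072, 1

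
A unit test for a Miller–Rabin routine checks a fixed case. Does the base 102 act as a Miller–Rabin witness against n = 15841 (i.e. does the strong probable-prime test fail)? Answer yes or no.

n − 1 = 15840 = 2^5 · 495, so s = 5 and d = 495.
x_0 = 102^495 mod 15841 = 9115.
x_0 is neither 1 nor 15840, so continue squaring.
x_1 = 9115^2 mod 15841 = 13021.
x_2 = 13021^2 mod 15841 = 218.
x_3 = 218^2 mod 15841 = 1.
x_3 = 1 but x_2 ≠ ±1, a nontrivial square root of 1 — 102 is a witness and 15841 is composite.

yes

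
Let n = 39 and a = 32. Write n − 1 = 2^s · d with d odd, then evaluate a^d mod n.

n − 1 = 38 = 2^1 · 19, so s = 1 and d = 19.
32^19 mod 39 = 20.

20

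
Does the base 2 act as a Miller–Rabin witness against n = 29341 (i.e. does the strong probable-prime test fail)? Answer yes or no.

n − 1 = 29340 = 2^2 · 7335, so s = 2 and d = 7335.
x_0 = 2^7335 mod 29341 = 26424.
x_0 is neither 1 nor 29340, so continue squaring.
x_1 = 26424^2 mod 29341 = 29340.
x_1 ≡ −1, so 2 is not a witness.

no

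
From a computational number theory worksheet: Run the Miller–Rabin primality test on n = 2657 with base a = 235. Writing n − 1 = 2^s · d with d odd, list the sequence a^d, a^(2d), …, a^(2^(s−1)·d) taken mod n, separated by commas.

n − 1 = 2656 = 2^5 · 83, so s = 5 and d = 83.
x_0 = 235^83 mod 2657 = 1852.
x_1 = 1852^2 mod 2657 = 2374.
x_2 = 2374^2 mod 2657 = 379.
x_3 = 379^2 mod 2657 = 163.
x_4 = 163^2 mod 2657 = 2656.

1852, 2374, 379, 163, 2656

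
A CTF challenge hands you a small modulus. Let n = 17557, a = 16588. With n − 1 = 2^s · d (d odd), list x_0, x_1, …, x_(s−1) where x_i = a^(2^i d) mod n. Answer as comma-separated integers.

12805, 3202

n − 1 = 17556 = 2^2 · 4389, so s = 2 and d = 4389.
x_0 = 16588^4389 mod 17557 = 12805.
x_1 = 12805^2 mod 17557 = 3202.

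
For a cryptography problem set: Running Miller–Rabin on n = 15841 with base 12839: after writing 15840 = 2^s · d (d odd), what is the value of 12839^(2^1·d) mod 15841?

1

n − 1 = 15840 = 2^5 · 495, so s = 5 and d = 495.
Repeated squaring mod 15841: 12839^1 ≡ 12839, 12839^2 ≡ 14316, 12839^4 ≡ 12839, 12839^8 ≡ 14316, 12839^16 ≡ 12839, 12839^32 ≡ 14316, 12839^64 ≡ 12839, 12839^128 ≡ 14316, 12839^256 ≡ 12839.
495 = 256 + 128 + 64 + 32 + 8 + 4 + 2 + 1, so 12839^495 ≡ 12839·14316·12839·14316·14316·12839·14316·12839 ≡ 1 (mod 15841).
x_0 = 1.
x_1 = 1^2 mod 15841 = 1.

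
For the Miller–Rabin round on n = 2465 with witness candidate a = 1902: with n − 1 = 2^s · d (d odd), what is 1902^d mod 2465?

597

n − 1 = 2464 = 2^5 · 77, so s = 5 and d = 77.
1902^77 mod 2465 = 597.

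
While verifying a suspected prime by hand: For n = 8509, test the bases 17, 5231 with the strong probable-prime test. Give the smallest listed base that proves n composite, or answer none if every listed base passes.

n − 1 = 8508 = 2^2 · 2127, so s = 2 and d = 2127.
Base 17: x_0 = 17^2127 mod 8509 = 3476. x_0 is neither 1 nor 8508, so continue squaring. x_1 = 3476^2 mod 8509 = 8305. Reached i = s−1 = 1 without hitting −1: 17 is a Miller–Rabin witness and 8509 is composite.
Base 5231: x_0 = 5231^2127 mod 8509 = 1251. x_0 is neither 1 nor 8508, so continue squaring. x_1 = 1251^2 mod 8509 = 7854. Reached i = s−1 = 1 without hitting −1: 5231 is a Miller–Rabin witness and 8509 is composite.
The smallest witness among the given bases is 17.

17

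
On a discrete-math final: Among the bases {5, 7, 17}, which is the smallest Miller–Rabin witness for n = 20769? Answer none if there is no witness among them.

5

n − 1 = 20768 = 2^5 · 649, so s = 5 and d = 649.
Base 5: x_0 = 5^649 mod 20769 = 1517. x_0 is neither 1 nor 20768, so continue squaring. x_1 = 1517^2 mod 20769 = 16699. x_2 = 16699^2 mod 20769 = 12007. x_3 = 12007^2 mod 20769 = 10420. x_4 = 10420^2 mod 20769 = 16837. Reached i = s−1 = 4 without hitting −1: 5 is a Miller–Rabin witness and 20769 is composite.
Base 7: x_0 = 7^649 mod 20769 = 12649. x_0 is neither 1 nor 20768, so continue squaring. x_1 = 12649^2 mod 20769 = 13594. x_2 = 13594^2 mod 20769 = 15043. x_3 = 15043^2 mod 20769 = 13594. x_4 = 13594^2 mod 20769 = 15043. Reached i = s−1 = 4 without hitting −1: 7 is a Miller–Rabin witness and 20769 is composite.
Base 17: x_0 = 17^649 mod 20769 = 6002. x_0 is neither 1 nor 20768, so continue squaring. x_1 = 6002^2 mod 20769 = 10558. x_2 = 10558^2 mod 20769 = 4141. x_3 = 4141^2 mod 20769 = 13456. x_4 = 13456^2 mod 20769 = 20563. Reached i = s−1 = 4 without hitting −1: 17 is a Miller–Rabin witness and 20769 is composite.
The smallest witness among the given bases is 5.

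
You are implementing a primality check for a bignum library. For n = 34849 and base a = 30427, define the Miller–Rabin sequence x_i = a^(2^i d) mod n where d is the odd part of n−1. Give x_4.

1

n − 1 = 34848 = 2^5 · 1089, so s = 5 and d = 1089.
x_0 = 30427^1089 mod 34849 = 21201.
x_1 = 21201^2 mod 34849 = 34848.
x_2 = 34848^2 mod 34849 = 1.
x_3 = 1^2 mod 34849 = 1.
x_4 = 1^2 mod 34849 = 1.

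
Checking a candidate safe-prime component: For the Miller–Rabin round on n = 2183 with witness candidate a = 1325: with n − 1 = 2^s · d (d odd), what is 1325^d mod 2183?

1172

n − 1 = 2182 = 2^1 · 1091, so s = 1 and d = 1091.
1325^1091 mod 2183 = 1172.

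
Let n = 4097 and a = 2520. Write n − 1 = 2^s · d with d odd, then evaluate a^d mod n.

2520

n − 1 = 4096 = 2^12 · 1, so s = 12 and d = 1.
2520^1 mod 4097 = 2520.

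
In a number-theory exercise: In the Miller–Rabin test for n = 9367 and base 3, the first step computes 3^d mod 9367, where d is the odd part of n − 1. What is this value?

n − 1 = 9366 = 2^1 · 4683, so s = 1 and d = 4683.
3^4683 mod 9367 = 6943.

6943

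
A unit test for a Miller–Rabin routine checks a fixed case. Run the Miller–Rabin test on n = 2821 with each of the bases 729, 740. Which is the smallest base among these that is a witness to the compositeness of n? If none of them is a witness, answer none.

n − 1 = 2820 = 2^2 · 705, so s = 2 and d = 705.
Base 729: x_0 = 729^705 mod 2821 = 1. x_0 = 1, so 729 is not a witness.
Base 740: x_0 = 740^705 mod 2821 = 2820. x_0 = 2820 ≡ −1, so 740 is not a witness.
No listed base is a witness for 2821.

none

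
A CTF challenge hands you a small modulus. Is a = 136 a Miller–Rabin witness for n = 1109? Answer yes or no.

n − 1 = 1108 = 2^2 · 277, so s = 2 and d = 277.
By repeated squaring, 136^277 ≡ 354 (mod 1109).
x_0 = 136^277 mod 1109 = 354.
x_0 is neither 1 nor 1108, so continue squaring.
x_1 = 354^2 mod 1109 = 1108.
x_1 ≡ −1, so 136 is not a witness.

no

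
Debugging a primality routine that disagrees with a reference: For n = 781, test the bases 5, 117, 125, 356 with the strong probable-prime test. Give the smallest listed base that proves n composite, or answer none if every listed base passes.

none

n − 1 = 780 = 2^2 · 195, so s = 2 and d = 195.
Base 5: x_0 = 5^195 mod 781 = 1. x_0 = 1, so 5 is not a witness.
Base 117: x_0 = 117^195 mod 781 = 780. x_0 = 780 ≡ −1, so 117 is not a witness.
Base 125: x_0 = 125^195 mod 781 = 1. x_0 = 1, so 125 is not a witness.
Base 356: x_0 = 356^195 mod 781 = 1. x_0 = 1, so 356 is not a witness.
No listed base is a witness for 781.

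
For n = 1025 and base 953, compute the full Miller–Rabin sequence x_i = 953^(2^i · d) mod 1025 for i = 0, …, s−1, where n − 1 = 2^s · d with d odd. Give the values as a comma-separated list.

n − 1 = 1024 = 2^10 · 1, so s = 10 and d = 1.
x_0 = 953^1 mod 1025 = 953.
x_1 = 953^2 mod 1025 = 59.
x_2 = 59^2 mod 1025 = 406.
x_3 = 406^2 mod 1025 = 836.
x_4 = 836^2 mod 1025 = 871.
x_5 = 871^2 mod 1025 = 141.
x_6 = 141^2 mod 1025 = 406.
x_7 = 406^2 mod 1025 = 836.
x_8 = 836^2 mod 1025 = 871.
x_9 = 871^2 mod 1025 = 141.

953, 59, 406, 836, 871, 141, 406, 836, 871, 141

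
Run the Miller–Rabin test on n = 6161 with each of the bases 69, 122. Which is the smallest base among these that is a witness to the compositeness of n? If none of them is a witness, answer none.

n − 1 = 6160 = 2^4 · 385, so s = 4 and d = 385.
Base 69: x_0 = 69^385 mod 6161 = 6050. x_0 is neither 1 nor 6160, so continue squaring. x_1 = 6050^2 mod 6161 = 6160. x_1 ≡ −1, so 69 is not a witness.
Base 122: x_0 = 122^385 mod 6161 = 5673. x_0 is neither 1 nor 6160, so continue squaring. x_1 = 5673^2 mod 6161 = 4026. x_2 = 4026^2 mod 6161 = 5246. x_3 = 5246^2 mod 6161 = 5490. Reached i = s−1 = 3 without hitting −1: 122 is a Miller–Rabin witness and 6161 is composite.
The smallest witness among the given bases is 122.

122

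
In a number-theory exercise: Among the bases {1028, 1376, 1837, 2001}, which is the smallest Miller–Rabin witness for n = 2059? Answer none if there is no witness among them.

1376

n − 1 = 2058 = 2^1 · 1029, so s = 1 and d = 1029.
Base 1028: x_0 = 1028^1029 mod 2059 = 2058. x_0 = 2058 ≡ −1, so 1028 is not a witness.
Base 1376: x_0 = 1376^1029 mod 2059 = 57. x_0 ∉ {1, 2058} and s = 1, so 1376 is a Miller–Rabin witness and 2059 is composite.
Base 1837: x_0 = 1837^1029 mod 2059 = 563. x_0 ∉ {1, 2058} and s = 1, so 1837 is a Miller–Rabin witness and 2059 is composite.
Base 2001: x_0 = 2001^1029 mod 2059 = 1537. x_0 ∉ {1, 2058} and s = 1, so 2001 is a Miller–Rabin witness and 2059 is composite.
The smallest witness among the given bases is 1376.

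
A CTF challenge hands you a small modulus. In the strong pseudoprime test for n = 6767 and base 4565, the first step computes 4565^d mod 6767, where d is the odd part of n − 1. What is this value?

3481

n − 1 = 6766 = 2^1 · 3383, so s = 1 and d = 3383.
4565^3383 mod 6767 = 3481.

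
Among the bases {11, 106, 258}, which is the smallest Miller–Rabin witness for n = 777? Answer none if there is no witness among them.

n − 1 = 776 = 2^3 · 97, so s = 3 and d = 97.
Base 11: x_0 = 11^97 mod 777 = 11. x_0 is neither 1 nor 776, so continue squaring. x_1 = 11^2 mod 777 = 121. x_2 = 121^2 mod 777 = 655. Reached i = s−1 = 2 without hitting −1: 11 is a Miller–Rabin witness and 777 is composite.
Base 106: x_0 = 106^97 mod 777 = 610. x_0 is neither 1 nor 776, so continue squaring. x_1 = 610^2 mod 777 = 694. x_2 = 694^2 mod 777 = 673. Reached i = s−1 = 2 without hitting −1: 106 is a Miller–Rabin witness and 777 is composite.
Base 258: x_0 = 258^97 mod 777 = 258. x_0 is neither 1 nor 776, so continue squaring. x_1 = 258^2 mod 777 = 519. x_2 = 519^2 mod 777 = 519. Reached i = s−1 = 2 without hitting −1: 258 is a Miller–Rabin witness and 777 is composite.
The smallest witness among the given bases is 11.

11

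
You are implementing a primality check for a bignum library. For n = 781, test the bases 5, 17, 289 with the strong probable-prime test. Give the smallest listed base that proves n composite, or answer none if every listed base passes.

n − 1 = 780 = 2^2 · 195, so s = 2 and d = 195.
Base 5: x_0 = 5^195 mod 781 = 1. x_0 = 1, so 5 is not a witness.
Base 17: x_0 = 17^195 mod 781 = 780. x_0 = 780 ≡ −1, so 17 is not a witness.
Base 289: x_0 = 289^195 mod 781 = 1. x_0 = 1, so 289 is not a witness.
No listed base is a witness for 781.

none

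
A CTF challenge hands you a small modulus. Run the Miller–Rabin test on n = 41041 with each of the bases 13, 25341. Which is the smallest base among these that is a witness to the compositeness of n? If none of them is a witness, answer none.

n − 1 = 41040 = 2^4 · 2565, so s = 4 and d = 2565.
Base 13: x_0 = 13^2565 mod 41041 = 1924. x_0 is neither 1 nor 41040, so continue squaring. x_1 = 1924^2 mod 41041 = 8086. x_2 = 8086^2 mod 41041 = 5083. x_3 = 5083^2 mod 41041 = 22100. Reached i = s−1 = 3 without hitting −1: 13 is a Miller–Rabin witness and 41041 is composite.
Base 25341: x_0 = 25341^2565 mod 41041 = 6434. x_0 is neither 1 nor 41040, so continue squaring. x_1 = 6434^2 mod 41041 = 27028. x_2 = 27028^2 mod 41041 = 24025. x_3 = 24025^2 mod 41041 = 1. x_3 = 1 but x_2 ≠ ±1, a nontrivial square root of 1 — 25341 is a witness and 41041 is composite.
The smallest witness among the given bases is 13.

13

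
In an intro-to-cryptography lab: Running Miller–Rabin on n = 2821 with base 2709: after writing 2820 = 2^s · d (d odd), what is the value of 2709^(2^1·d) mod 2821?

714

n − 1 = 2820 = 2^2 · 705, so s = 2 and d = 705.
x_0 = 2709^705 mod 2821 = 1890.
x_1 = 1890^2 mod 2821 = 714.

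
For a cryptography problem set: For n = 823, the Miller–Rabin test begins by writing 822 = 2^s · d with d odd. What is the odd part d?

411

Halving: 822 → 411; 411 is odd.
So 822 = 2^1 · 411.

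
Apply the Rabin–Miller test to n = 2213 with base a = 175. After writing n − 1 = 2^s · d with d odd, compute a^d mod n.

n − 1 = 2212 = 2^2 · 553, so s = 2 and d = 553.
Repeated squaring mod 2213: 175^1 ≡ 175, 175^2 ≡ 1856, 175^4 ≡ 1308, 175^8 ≡ 215, 175^16 ≡ 1965, 175^32 ≡ 1753, 175^64 ≡ 1365, 175^128 ≡ 2092, 175^256 ≡ 1363, 175^512 ≡ 1062.
553 = 512 + 32 + 8 + 1, so 175^553 ≡ 1062·1753·215·175 ≡ 2212 (mod 2213).

2212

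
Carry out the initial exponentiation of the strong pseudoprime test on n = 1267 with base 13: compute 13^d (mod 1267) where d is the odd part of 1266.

930

n − 1 = 1266 = 2^1 · 633, so s = 1 and d = 633.
By repeated squaring, 13^633 ≡ 930 (mod 1267).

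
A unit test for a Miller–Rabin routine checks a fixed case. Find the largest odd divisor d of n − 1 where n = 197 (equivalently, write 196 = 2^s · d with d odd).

Halving: 196 → 98 → 49; 49 is odd.
So 196 = 2^2 · 49.

49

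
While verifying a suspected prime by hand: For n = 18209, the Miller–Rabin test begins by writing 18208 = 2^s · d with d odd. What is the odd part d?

569

Halving: 18208 → 9104 → 4552 → 2276 → 1138 → 569; 569 is odd.
So 18208 = 2^5 · 569.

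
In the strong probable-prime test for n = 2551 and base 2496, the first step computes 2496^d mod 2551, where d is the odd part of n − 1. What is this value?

2550

n − 1 = 2550 = 2^1 · 1275, so s = 1 and d = 1275.
Repeated squaring mod 2551: 2496^1 ≡ 2496, 2496^2 ≡ 474, 2496^4 ≡ 188, 2496^8 ≡ 2181, 2496^16 ≡ 1697, 2496^32 ≡ 2281, 2496^64 ≡ 1472, 2496^128 ≡ 985, 2496^256 ≡ 845, 2496^512 ≡ 2296, 2496^1024 ≡ 1250.
1275 = 1024 + 128 + 64 + 32 + 16 + 8 + 2 + 1, so 2496^1275 ≡ 1250·985·1472·2281·1697·2181·474·2496 ≡ 2550 (mod 2551).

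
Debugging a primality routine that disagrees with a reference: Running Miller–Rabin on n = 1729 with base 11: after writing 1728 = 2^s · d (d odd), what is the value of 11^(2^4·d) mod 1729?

n − 1 = 1728 = 2^6 · 27, so s = 6 and d = 27.
x_0 = 11^27 mod 1729 = 1331.
x_1 = 1331^2 mod 1729 = 1065.
x_2 = 1065^2 mod 1729 = 1.
x_3 = 1^2 mod 1729 = 1.
x_4 = 1^2 mod 1729 = 1.

1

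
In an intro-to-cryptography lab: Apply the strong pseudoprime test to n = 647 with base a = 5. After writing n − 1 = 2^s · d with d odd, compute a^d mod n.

646

n − 1 = 646 = 2^1 · 323, so s = 1 and d = 323.
5^323 mod 647 = 646.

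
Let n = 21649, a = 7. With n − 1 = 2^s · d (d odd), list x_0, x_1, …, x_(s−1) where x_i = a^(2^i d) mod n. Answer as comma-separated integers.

n − 1 = 21648 = 2^4 · 1353, so s = 4 and d = 1353.
x_0 = 7^1353 mod 21649 = 11956.
x_1 = 11956^2 mod 21649 = 19238.
x_2 = 19238^2 mod 21649 = 10989.
x_3 = 10989^2 mod 21649 = 21648.

11956, 19238, 10989, 21648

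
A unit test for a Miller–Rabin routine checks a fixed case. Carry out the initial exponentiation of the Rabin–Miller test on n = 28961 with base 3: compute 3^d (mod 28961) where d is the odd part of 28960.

12847

n − 1 = 28960 = 2^5 · 905, so s = 5 and d = 905.
3^905 mod 28961 = 12847.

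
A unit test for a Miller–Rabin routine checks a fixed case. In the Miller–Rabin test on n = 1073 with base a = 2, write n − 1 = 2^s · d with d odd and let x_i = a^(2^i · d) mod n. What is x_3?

n − 1 = 1072 = 2^4 · 67, so s = 4 and d = 67.
By repeated squaring, 2^67 ≡ 540 (mod 1073).
x_0 = 540.
x_1 = 540^2 mod 1073 = 817.
x_2 = 817^2 mod 1073 = 83.
x_3 = 83^2 mod 1073 = 451.

451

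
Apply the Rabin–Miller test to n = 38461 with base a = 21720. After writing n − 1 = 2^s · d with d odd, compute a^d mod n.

n − 1 = 38460 = 2^2 · 9615, so s = 2 and d = 9615.
21720^9615 mod 38461 = 1.

1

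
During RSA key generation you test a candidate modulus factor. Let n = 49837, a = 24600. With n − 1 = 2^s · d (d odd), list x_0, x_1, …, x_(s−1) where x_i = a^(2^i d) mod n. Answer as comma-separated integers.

n − 1 = 49836 = 2^2 · 12459, so s = 2 and d = 12459.
x_0 = 24600^12459 mod 49837 = 6031.
x_1 = 6031^2 mod 49837 = 41788.

6031, 41788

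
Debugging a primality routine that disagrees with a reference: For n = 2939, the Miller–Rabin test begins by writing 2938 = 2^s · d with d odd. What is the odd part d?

1469

Halving: 2938 → 1469; 1469 is odd.
So 2938 = 2^1 · 1469.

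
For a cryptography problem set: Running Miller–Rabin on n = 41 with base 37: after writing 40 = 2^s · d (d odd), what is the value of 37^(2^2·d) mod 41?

n − 1 = 40 = 2^3 · 5, so s = 3 and d = 5.
Repeated squaring mod 41: 37^1 ≡ 37, 37^2 ≡ 16, 37^4 ≡ 10.
5 = 4 + 1, so 37^5 ≡ 10·37 ≡ 1 (mod 41).
x_0 = 1.
x_1 = 1^2 mod 41 = 1.
x_2 = 1^2 mod 41 = 1.

1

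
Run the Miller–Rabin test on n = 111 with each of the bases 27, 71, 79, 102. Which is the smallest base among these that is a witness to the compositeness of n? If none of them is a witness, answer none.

n − 1 = 110 = 2^1 · 55, so s = 1 and d = 55.
Base 27: x_0 = 27^55 mod 111 = 27. x_0 ∉ {1, 110} and s = 1, so 27 is a Miller–Rabin witness and 111 is composite.
Base 71: x_0 = 71^55 mod 111 = 71. x_0 ∉ {1, 110} and s = 1, so 71 is a Miller–Rabin witness and 111 is composite.
Base 79: x_0 = 79^55 mod 111 = 106. x_0 ∉ {1, 110} and s = 1, so 79 is a Miller–Rabin witness and 111 is composite.
Base 102: x_0 = 102^55 mod 111 = 102. x_0 ∉ {1, 110} and s = 1, so 102 is a Miller–Rabin witness and 111 is composite.
The smallest witness among the given bases is 27.

27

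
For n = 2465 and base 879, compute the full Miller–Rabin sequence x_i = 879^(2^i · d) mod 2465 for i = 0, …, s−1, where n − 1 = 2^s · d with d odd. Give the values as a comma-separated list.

1884, 2321, 1016, 1886, 1

n − 1 = 2464 = 2^5 · 77, so s = 5 and d = 77.
x_0 = 879^77 mod 2465 = 1884.
x_1 = 1884^2 mod 2465 = 2321.
x_2 = 2321^2 mod 2465 = 1016.
x_3 = 1016^2 mod 2465 = 1886.
x_4 = 1886^2 mod 2465 = 1.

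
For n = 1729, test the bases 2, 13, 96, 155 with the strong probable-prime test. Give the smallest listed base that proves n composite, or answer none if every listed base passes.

n − 1 = 1728 = 2^6 · 27, so s = 6 and d = 27.
Base 2: x_0 = 2^27 mod 1729 = 645. x_0 is neither 1 nor 1728, so continue squaring. x_1 = 645^2 mod 1729 = 1065. x_2 = 1065^2 mod 1729 = 1. x_2 = 1 but x_1 ≠ ±1, a nontrivial square root of 1 — 2 is a witness and 1729 is composite.
Base 13: x_0 = 13^27 mod 1729 = 1196. x_0 is neither 1 nor 1728, so continue squaring. x_1 = 1196^2 mod 1729 = 533. x_2 = 533^2 mod 1729 = 533. x_3 = 533^2 mod 1729 = 533. x_4 = 533^2 mod 1729 = 533. x_5 = 533^2 mod 1729 = 533. Reached i = s−1 = 5 without hitting −1: 13 is a Miller–Rabin witness and 1729 is composite.
Base 96: x_0 = 96^27 mod 1729 = 1217. x_0 is neither 1 nor 1728, so continue squaring. x_1 = 1217^2 mod 1729 = 1065. x_2 = 1065^2 mod 1729 = 1. x_2 = 1 but x_1 ≠ ±1, a nontrivial square root of 1 — 96 is a witness and 1729 is composite.
Base 155: x_0 = 155^27 mod 1729 = 246. x_0 is neither 1 nor 1728, so continue squaring. x_1 = 246^2 mod 1729 = 1. x_1 = 1 but x_0 ≠ ±1, a nontrivial square root of 1 — 155 is a witness and 1729 is composite.
The smallest witness among the given bases is 2.

2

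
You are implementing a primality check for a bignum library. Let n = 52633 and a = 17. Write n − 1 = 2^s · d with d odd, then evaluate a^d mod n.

n − 1 = 52632 = 2^3 · 6579, so s = 3 and d = 6579.
Repeated squaring mod 52633: 17^1 ≡ 17, 17^2 ≡ 289, 17^4 ≡ 30888, 17^8 ≡ 42786, 17^16 ≡ 13423, 17^32 ≡ 14170, 17^64 ≡ 46638, 17^128 ≡ 44319, 17^256 ≡ 15467, 17^512 ≡ 11104, 17^1024 ≡ 32330, 17^2048 ≡ 42786, 17^4096 ≡ 13423.
6579 = 4096 + 2048 + 256 + 128 + 32 + 16 + 2 + 1, so 17^6579 ≡ 13423·42786·15467·44319·14170·13423·289·17 ≡ 825 (mod 52633).

825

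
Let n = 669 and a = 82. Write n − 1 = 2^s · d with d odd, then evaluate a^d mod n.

64

n − 1 = 668 = 2^2 · 167, so s = 2 and d = 167.
82^167 mod 669 = 64.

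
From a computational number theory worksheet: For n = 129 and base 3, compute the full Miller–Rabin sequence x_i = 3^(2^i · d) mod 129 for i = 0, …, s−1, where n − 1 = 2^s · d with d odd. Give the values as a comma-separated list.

n − 1 = 128 = 2^7 · 1, so s = 7 and d = 1.
x_0 = 3^1 mod 129 = 3.
x_1 = 3^2 mod 129 = 9.
x_2 = 9^2 mod 129 = 81.
x_3 = 81^2 mod 129 = 111.
x_4 = 111^2 mod 129 = 66.
x_5 = 66^2 mod 129 = 99.
x_6 = 99^2 mod 129 = 126.

3, 9, 81, 111, 66, 99, 126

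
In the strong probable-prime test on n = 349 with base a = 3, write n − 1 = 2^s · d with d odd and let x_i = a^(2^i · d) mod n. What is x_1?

n − 1 = 348 = 2^2 · 87, so s = 2 and d = 87.
By repeated squaring, 3^87 ≡ 348 (mod 349).
x_0 = 348.
x_1 = 348^2 mod 349 = 1.

1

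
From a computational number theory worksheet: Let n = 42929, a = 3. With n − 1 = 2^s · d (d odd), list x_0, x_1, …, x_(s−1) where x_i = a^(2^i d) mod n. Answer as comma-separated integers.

n − 1 = 42928 = 2^4 · 2683, so s = 4 and d = 2683.
x_0 = 3^2683 mod 42929 = 6282.
x_1 = 6282^2 mod 42929 = 11773.
x_2 = 11773^2 mod 42929 = 28717.
x_3 = 28717^2 mod 42929 = 42928.

6282, 11773, 28717, 42928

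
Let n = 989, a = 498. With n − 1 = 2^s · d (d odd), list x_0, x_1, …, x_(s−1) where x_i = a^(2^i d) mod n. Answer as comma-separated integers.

697, 210

n − 1 = 988 = 2^2 · 247, so s = 2 and d = 247.
x_0 = 498^247 mod 989 = 697.
x_1 = 697^2 mod 989 = 210.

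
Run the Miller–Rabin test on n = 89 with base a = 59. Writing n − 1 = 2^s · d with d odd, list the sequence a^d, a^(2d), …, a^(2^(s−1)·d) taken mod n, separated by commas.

12, 55, 88

n − 1 = 88 = 2^3 · 11, so s = 3 and d = 11.
x_0 = 59^11 mod 89 = 12.
x_1 = 12^2 mod 89 = 55.
x_2 = 55^2 mod 89 = 88.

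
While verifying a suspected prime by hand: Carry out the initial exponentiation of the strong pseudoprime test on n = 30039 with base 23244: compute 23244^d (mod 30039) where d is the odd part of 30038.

n − 1 = 30038 = 2^1 · 15019, so s = 1 and d = 15019.
23244^15019 mod 30039 = 12642.

12642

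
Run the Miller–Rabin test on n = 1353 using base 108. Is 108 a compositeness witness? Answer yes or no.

yes

n − 1 = 1352 = 2^3 · 169, so s = 3 and d = 169.
x_0 = 108^169 mod 1353 = 1083.
x_0 is neither 1 nor 1352, so continue squaring.
x_1 = 1083^2 mod 1353 = 1191.
x_2 = 1191^2 mod 1353 = 537.
Reached i = s−1 = 2 without hitting −1: 108 is a Miller–Rabin witness and 1353 is composite.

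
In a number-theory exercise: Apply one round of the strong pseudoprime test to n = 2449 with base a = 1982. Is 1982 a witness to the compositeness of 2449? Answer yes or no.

yes

n − 1 = 2448 = 2^4 · 153, so s = 4 and d = 153.
x_0 = 1982^153 mod 2449 = 1542.
x_0 is neither 1 nor 2448, so continue squaring.
x_1 = 1542^2 mod 2449 = 2234.
x_2 = 2234^2 mod 2449 = 2143.
x_3 = 2143^2 mod 2449 = 574.
Reached i = s−1 = 3 without hitting −1: 1982 is a Miller–Rabin witness and 2449 is composite.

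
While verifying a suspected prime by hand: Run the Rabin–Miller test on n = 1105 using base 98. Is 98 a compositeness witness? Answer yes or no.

no

n − 1 = 1104 = 2^4 · 69, so s = 4 and d = 69.
Repeated squaring mod 1105: 98^1 ≡ 98, 98^2 ≡ 764, 98^4 ≡ 256, 98^8 ≡ 341, 98^16 ≡ 256, 98^32 ≡ 341, 98^64 ≡ 256.
69 = 64 + 4 + 1, so 98^69 ≡ 256·256·98 ≡ 268 (mod 1105).
x_0 = 98^69 mod 1105 = 268.
x_0 is neither 1 nor 1104, so continue squaring.
x_1 = 268^2 mod 1105 = 1104.
x_1 ≡ −1, so 98 is not a witness.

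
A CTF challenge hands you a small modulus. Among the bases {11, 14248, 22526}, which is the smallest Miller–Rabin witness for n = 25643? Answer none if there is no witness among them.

none

n − 1 = 25642 = 2^1 · 12821, so s = 1 and d = 12821.
Base 11: x_0 = 11^12821 mod 25643 = 1. x_0 = 1, so 11 is not a witness.
Base 14248: x_0 = 14248^12821 mod 25643 = 25642. x_0 = 25642 ≡ −1, so 14248 is not a witness.
Base 22526: x_0 = 22526^12821 mod 25643 = 25642. x_0 = 25642 ≡ −1, so 22526 is not a witness.
No listed base is a witness for 25643.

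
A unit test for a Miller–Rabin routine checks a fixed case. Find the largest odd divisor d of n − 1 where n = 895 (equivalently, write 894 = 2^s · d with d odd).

Halving: 894 → 447; 447 is odd.
So 894 = 2^1 · 447.

447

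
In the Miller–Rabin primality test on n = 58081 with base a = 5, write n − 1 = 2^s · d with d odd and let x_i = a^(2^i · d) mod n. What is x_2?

n − 1 = 58080 = 2^5 · 1815, so s = 5 and d = 1815.
Repeated squaring mod 58081: 5^1 ≡ 5, 5^2 ≡ 25, 5^4 ≡ 625, 5^8 ≡ 42139, 5^16 ≡ 42989, 5^32 ≡ 32863, 5^64 ≡ 18655, 5^128 ≡ 45754, 5^256 ≡ 15033, 5^512 ≡ 55999, 5^1024 ≡ 36730.
1815 = 1024 + 512 + 256 + 16 + 4 + 2 + 1, so 5^1815 ≡ 36730·55999·15033·42989·625·25·5 ≡ 36361 (mod 58081).
x_0 = 36361.
x_1 = 36361^2 mod 58081 = 24518.
x_2 = 24518^2 mod 58081 = 52055.

52055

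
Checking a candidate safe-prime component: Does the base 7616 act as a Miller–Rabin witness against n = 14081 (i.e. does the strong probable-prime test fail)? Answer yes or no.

no

n − 1 = 14080 = 2^8 · 55, so s = 8 and d = 55.
x_0 = 7616^55 mod 14081 = 7656.
x_0 is neither 1 nor 14080, so continue squaring.
x_1 = 7656^2 mod 14081 = 9214.
x_2 = 9214^2 mod 14081 = 3447.
x_3 = 3447^2 mod 14081 = 11526.
x_4 = 11526^2 mod 14081 = 8522.
x_5 = 8522^2 mod 14081 = 8767.
x_6 = 8767^2 mod 14081 = 6191.
x_7 = 6191^2 mod 14081 = 14080.
x_7 ≡ −1, so 7616 is not a witness.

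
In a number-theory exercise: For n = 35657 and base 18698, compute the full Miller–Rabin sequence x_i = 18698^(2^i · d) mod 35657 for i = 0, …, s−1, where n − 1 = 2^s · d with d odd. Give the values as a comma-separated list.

11636, 6867, 17135

n − 1 = 35656 = 2^3 · 4457, so s = 3 and d = 4457.
x_0 = 18698^4457 mod 35657 = 11636.
x_1 = 11636^2 mod 35657 = 6867.
x_2 = 6867^2 mod 35657 = 17135.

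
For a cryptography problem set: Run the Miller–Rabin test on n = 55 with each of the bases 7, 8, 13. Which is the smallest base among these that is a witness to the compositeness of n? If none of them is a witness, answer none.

7

n − 1 = 54 = 2^1 · 27, so s = 1 and d = 27.
Base 7: x_0 = 7^27 mod 55 = 28. x_0 ∉ {1, 54} and s = 1, so 7 is a Miller–Rabin witness and 55 is composite.
Base 8: x_0 = 8^27 mod 55 = 2. x_0 ∉ {1, 54} and s = 1, so 8 is a Miller–Rabin witness and 55 is composite.
Base 13: x_0 = 13^27 mod 55 = 7. x_0 ∉ {1, 54} and s = 1, so 13 is a Miller–Rabin witness and 55 is composite.
The smallest witness among the given bases is 7.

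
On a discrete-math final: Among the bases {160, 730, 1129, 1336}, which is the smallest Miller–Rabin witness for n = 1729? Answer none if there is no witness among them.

n − 1 = 1728 = 2^6 · 27, so s = 6 and d = 27.
Base 160: x_0 = 160^27 mod 1729 = 1728. x_0 = 1728 ≡ −1, so 160 is not a witness.
Base 730: x_0 = 730^27 mod 1729 = 645. x_0 is neither 1 nor 1728, so continue squaring. x_1 = 645^2 mod 1729 = 1065. x_2 = 1065^2 mod 1729 = 1. x_2 = 1 but x_1 ≠ ±1, a nontrivial square root of 1 — 730 is a witness and 1729 is composite.
Base 1129: x_0 = 1129^27 mod 1729 = 512. x_0 is neither 1 nor 1728, so continue squaring. x_1 = 512^2 mod 1729 = 1065. x_2 = 1065^2 mod 1729 = 1. x_2 = 1 but x_1 ≠ ±1, a nontrivial square root of 1 — 1129 is a witness and 1729 is composite.
Base 1336: x_0 = 1336^27 mod 1729 = 818. x_0 is neither 1 nor 1728, so continue squaring. x_1 = 818^2 mod 1729 = 1. x_1 = 1 but x_0 ≠ ±1, a nontrivial square root of 1 — 1336 is a witness and 1729 is composite.
The smallest witness among the given bases is 730.

730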